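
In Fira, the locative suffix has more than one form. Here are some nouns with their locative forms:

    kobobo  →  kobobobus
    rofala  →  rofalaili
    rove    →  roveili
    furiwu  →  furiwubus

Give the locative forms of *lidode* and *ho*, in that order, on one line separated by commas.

The alternation tracks the last vowel of the stem — -bus when the last vowel of the stem is a rounded vowel (*kobobo*, *furiwu*); -ili when the last vowel of the stem is an unrounded vowel (*rofala*, *rove*).
The last vowel of *lidode* is /e/, which is an unrounded vowel, so the suffix is -ili, giving *lidodeili*.
*ho* — last vowel /o/ (a rounded vowel) → -bus → *hobus*.

lidodeili, hobus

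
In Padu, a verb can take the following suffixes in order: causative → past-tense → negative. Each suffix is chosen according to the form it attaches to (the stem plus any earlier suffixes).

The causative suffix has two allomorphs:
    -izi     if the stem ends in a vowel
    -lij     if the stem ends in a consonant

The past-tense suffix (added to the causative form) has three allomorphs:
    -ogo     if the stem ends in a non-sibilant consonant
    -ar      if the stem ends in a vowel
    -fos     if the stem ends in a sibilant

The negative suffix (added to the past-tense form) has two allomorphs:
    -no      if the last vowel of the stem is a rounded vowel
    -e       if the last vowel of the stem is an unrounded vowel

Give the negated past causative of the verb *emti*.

*emti* — final sound /i/ (a vowel) → -izi → *emtiizi*.
The causative form *emtiizi*: final sound = /i/, a vowel → -ar → *emtiiziar*.
The last vowel of the past-tense form *emtiiziar* is /a/, which is an unrounded vowel, so the negative suffix is -e, giving *emtiiziare*.

emtiiziare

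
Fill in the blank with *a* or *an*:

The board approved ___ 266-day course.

a

The indefinite article is chosen by the initial *sound* of the following word, not its spelling.
The number *266* is spoken "two hundred …", beginning with /tuː/ — a consonant sound.
So the article is *a*: The board approved a 266-day course.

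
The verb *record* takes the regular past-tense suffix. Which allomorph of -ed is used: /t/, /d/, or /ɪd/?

/ɪd/

The stem *record* ends in /t/ or /d/.
The -ed suffix is realized as /ɪd/ after /t, d/; as /t/ after other voiceless consonants; and as /d/ after other voiced sounds.
So -ed on *record* is pronounced /ɪd/.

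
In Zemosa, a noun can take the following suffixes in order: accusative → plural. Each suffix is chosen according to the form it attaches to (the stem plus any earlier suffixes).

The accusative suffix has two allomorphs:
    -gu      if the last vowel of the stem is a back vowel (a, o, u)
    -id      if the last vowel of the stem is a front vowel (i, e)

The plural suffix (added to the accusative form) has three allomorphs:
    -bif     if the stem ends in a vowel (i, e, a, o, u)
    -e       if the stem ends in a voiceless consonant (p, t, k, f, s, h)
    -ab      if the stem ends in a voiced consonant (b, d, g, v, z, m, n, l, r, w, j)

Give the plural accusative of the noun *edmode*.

edmodeidab

The last vowel of *edmode* is /e/, which is a front vowel, so the accusative suffix is -id, giving *edmodeid*.
The final sound of the accusative form *edmodeid* is /d/, which is a voiced consonant, so the plural suffix is -ab, giving *edmodeidab*.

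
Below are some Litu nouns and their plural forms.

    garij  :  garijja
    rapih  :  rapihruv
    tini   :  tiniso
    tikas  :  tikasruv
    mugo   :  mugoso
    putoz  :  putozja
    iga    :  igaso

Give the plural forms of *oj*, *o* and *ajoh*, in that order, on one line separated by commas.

ojja, oso, ajohruv

Looking at the final sound of each stem: -ruv when the stem ends in a voiceless consonant (*rapih*, *tikas*); -ja when the stem ends in a voiced consonant (*garij*, *putoz*); -so when the stem ends in a vowel (*tini*, *mugo*, *iga*).
*oj* — final sound /j/ (a voiced consonant) → -ja → *ojja*.
Since the final sound of *o* is /o/ (a vowel), it takes -so, giving *oso*.
The final sound of *ajoh* is /h/, which is a voiceless consonant, so the suffix is -ruv, giving *ajohruv*.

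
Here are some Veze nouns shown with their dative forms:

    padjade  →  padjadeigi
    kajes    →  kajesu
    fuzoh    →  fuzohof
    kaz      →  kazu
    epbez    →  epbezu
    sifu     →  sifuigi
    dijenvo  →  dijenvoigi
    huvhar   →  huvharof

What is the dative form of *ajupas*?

The pattern is sibilance of the final sound: -u when the stem ends in a sibilant (*kajes*, *kaz*, *epbez*); -of when the stem ends in a non-sibilant consonant (*fuzoh*, *huvhar*); -igi when the stem ends in a vowel (*padjade*, *sifu*, *dijenvo*).
*ajupas* — final sound /s/ (a sibilant) → -u → *ajupasu*.

ajupasu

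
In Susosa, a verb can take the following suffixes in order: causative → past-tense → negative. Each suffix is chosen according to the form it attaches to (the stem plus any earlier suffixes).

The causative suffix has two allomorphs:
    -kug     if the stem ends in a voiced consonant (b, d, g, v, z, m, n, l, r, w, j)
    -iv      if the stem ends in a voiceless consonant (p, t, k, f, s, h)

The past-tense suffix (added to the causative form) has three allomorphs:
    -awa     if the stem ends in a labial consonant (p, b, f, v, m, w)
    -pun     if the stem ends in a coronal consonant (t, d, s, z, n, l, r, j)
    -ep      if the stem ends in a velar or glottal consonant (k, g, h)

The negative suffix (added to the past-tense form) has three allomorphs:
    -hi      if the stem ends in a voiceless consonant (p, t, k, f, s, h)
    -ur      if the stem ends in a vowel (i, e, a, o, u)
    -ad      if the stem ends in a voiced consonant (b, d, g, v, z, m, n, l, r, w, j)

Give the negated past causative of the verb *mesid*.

The final consonant of *mesid* is /d/, which is voiced, so the causative suffix is -kug, giving *mesidkug*.
The causative form *mesidkug* — final consonant /g/ (velar/glottal) → -ep → *mesidkugep*.
Since the final sound of the past-tense form *mesidkugep* is /p/ (a voiceless consonant), it takes -hi, giving *mesidkugephi*.

mesidkugephi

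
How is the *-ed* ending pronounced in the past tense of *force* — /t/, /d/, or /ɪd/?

The stem *force* ends in a voiceless consonant other than /t/.
The -ed suffix is realized as /ɪd/ after /t, d/; as /t/ after other voiceless consonants; and as /d/ after other voiced sounds.
So -ed on *force* is pronounced /t/.

/t/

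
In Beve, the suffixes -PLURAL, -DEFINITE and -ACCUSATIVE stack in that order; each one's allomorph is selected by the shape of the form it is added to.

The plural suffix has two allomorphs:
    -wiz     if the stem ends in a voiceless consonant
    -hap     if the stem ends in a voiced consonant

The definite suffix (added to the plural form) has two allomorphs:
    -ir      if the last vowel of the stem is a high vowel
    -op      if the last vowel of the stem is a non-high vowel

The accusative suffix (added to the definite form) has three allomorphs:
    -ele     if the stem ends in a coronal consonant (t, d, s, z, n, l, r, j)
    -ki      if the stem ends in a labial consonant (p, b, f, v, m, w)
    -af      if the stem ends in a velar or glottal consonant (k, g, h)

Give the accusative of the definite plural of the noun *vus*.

vuswizirele

The final consonant of *vus* is /s/, which is voiceless, so the plural suffix is -wiz, giving *vuswiz*.
The last vowel of the plural form *vuswiz* is /i/, which is a high vowel, so the definite suffix is -ir, giving *vuswizir*.
The definite form *vuswizir*: final consonant = /r/, coronal → -ele → *vuswizirele*.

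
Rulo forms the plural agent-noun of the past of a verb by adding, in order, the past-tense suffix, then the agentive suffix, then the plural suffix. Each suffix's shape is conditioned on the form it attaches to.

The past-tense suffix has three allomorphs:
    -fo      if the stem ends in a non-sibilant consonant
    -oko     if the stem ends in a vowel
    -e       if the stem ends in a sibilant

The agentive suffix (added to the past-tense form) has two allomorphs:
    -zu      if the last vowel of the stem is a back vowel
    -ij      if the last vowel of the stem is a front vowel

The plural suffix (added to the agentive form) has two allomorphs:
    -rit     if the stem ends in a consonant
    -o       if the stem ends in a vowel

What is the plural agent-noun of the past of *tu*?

*tu* — final sound /u/ (a vowel) → -oko → *tuoko*.
The past-tense form *tuoko* — last vowel /o/ (a back vowel) → -zu → *tuokozu*.
Since the final sound of the agentive form *tuokozu* is /u/ (a vowel), it takes -o, giving *tuokozuo*.

tuokozuo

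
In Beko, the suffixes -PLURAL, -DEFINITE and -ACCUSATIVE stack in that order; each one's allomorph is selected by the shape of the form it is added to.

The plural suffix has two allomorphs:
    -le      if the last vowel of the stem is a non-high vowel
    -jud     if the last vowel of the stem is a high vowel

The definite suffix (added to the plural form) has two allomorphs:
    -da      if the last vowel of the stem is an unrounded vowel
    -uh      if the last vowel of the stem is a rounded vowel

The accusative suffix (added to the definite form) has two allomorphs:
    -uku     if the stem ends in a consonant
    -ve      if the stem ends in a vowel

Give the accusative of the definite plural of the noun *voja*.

vojaledave

*voja*: last vowel = /a/, a non-high vowel → -le → *vojale*.
Since the last vowel of the plural form *vojale* is /e/ (an unrounded vowel), it takes -da, giving *vojaleda*.
The definite form *vojaleda* — final sound /a/ (a vowel) → -ve → *vojaledave*.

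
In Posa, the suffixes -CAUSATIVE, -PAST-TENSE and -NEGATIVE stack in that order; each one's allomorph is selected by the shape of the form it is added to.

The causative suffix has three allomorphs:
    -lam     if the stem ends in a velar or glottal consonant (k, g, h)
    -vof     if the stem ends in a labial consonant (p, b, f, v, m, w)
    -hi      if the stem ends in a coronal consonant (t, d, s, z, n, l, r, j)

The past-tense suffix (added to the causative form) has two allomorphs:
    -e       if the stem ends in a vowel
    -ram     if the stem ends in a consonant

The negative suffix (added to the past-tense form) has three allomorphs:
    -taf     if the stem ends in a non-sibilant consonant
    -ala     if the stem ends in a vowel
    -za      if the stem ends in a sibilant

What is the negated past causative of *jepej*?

The final consonant of *jepej* is /j/, which is coronal, so the causative suffix is -hi, giving *jepejhi*.
The causative form *jepejhi*: final sound = /i/, a vowel → -e → *jepejhie*.
The final sound of the past-tense form *jepejhie* is /e/, which is a vowel, so the negative suffix is -ala, giving *jepejhieala*.

jepejhieala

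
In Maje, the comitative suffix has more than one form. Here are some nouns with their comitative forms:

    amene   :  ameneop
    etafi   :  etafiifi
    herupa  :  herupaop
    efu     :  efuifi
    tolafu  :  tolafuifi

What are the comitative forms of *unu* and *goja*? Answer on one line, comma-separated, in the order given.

unuifi, gojaop

Looking at the last vowel of each stem: -ifi when the last vowel of the stem is a high vowel (*etafi*, *efu*, *tolafu*); -op when the last vowel of the stem is a non-high vowel (*amene*, *herupa*).
Since the last vowel of *unu* is /u/ (a high vowel), it takes -ifi, giving *unuifi*.
The last vowel of *goja* is /a/, which is a non-high vowel, so the suffix is -op, giving *gojaop*.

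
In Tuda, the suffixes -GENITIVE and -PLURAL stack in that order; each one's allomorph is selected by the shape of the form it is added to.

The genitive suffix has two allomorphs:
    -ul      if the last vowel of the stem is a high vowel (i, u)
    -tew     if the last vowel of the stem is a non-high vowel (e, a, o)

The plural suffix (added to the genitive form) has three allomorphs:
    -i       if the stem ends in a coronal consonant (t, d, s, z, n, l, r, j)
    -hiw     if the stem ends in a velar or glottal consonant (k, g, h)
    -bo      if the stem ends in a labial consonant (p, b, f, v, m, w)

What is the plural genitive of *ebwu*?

Since the last vowel of *ebwu* is /u/ (a high vowel), it takes -ul, giving *ebwuul*.
Since the final consonant of the genitive form *ebwuul* is /l/ (coronal), it takes -i, giving *ebwuuli*.

ebwuuli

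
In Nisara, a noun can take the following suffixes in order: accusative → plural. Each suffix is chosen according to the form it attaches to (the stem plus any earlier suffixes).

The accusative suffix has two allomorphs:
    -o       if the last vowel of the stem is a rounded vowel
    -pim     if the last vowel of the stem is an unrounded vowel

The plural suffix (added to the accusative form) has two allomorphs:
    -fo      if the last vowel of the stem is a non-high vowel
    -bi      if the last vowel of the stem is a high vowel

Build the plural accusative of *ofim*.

ofimpimbi

*ofim*: last vowel = /i/, an unrounded vowel → -pim → *ofimpim*.
The accusative form *ofimpim*: last vowel = /i/, a high vowel → -bi → *ofimpimbi*.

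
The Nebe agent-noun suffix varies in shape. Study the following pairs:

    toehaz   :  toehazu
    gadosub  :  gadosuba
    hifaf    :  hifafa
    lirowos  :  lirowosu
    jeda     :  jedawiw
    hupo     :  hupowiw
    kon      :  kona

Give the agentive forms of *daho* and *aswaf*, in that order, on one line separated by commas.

The pattern is sibilance of the final sound: -u when the stem ends in a sibilant (*toehaz*, *lirowos*); -a when the stem ends in a non-sibilant consonant (*gadosub*, *hifaf*, *kon*); -wiw when the stem ends in a vowel (*jeda*, *hupo*).
Since the final sound of *daho* is /o/ (a vowel), it takes -wiw, giving *dahowiw*.
*aswaf* — final sound /f/ (a non-sibilant consonant) → -a → *aswafa*.

dahowiw, aswafa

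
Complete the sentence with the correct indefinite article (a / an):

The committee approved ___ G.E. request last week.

The indefinite article is chosen by the initial *sound* of the following word, not its spelling.
The initialism *G.E.* is read letter by letter; the first letter, G, is pronounced /dʒiː/, which begins with a consonant sound.
So the article is *a*: The committee approved a G.E. request last week.

a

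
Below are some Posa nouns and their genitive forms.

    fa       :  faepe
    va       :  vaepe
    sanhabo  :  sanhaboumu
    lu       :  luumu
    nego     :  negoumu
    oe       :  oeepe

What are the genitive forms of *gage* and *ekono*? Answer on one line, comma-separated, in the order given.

gageepe, ekonoumu

Looking at the last vowel of each stem: -umu when the last vowel of the stem is a rounded vowel (*sanhabo*, *lu*, *nego*); -epe when the last vowel of the stem is an unrounded vowel (*fa*, *va*, *oe*).
Since the last vowel of *gage* is /e/ (an unrounded vowel), it takes -epe, giving *gageepe*.
The last vowel of *ekono* is /o/, which is a rounded vowel, so the suffix is -umu, giving *ekonoumu*.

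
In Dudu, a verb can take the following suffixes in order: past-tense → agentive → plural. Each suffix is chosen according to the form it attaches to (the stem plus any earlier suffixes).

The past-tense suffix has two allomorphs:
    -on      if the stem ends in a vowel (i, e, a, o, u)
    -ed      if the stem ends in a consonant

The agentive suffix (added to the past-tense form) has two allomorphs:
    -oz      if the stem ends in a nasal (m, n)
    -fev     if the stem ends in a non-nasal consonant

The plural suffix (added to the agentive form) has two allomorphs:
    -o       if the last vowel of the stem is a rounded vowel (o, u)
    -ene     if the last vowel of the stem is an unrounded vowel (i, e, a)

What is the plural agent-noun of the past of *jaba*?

The final sound of *jaba* is /a/, which is a vowel, so the past-tense suffix is -on, giving *jabaon*.
The past-tense form *jabaon*: final consonant = /n/, a nasal → -oz → *jabaonoz*.
Since the last vowel of the agentive form *jabaonoz* is /o/ (a rounded vowel), it takes -o, giving *jabaonozo*.

jabaonozo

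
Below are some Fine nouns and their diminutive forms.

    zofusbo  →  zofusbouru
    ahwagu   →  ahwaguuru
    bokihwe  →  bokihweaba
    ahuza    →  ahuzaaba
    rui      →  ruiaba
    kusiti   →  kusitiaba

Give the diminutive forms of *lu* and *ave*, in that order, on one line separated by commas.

luuru, aveaba

Looking at the last vowel of each stem: -uru when the last vowel of the stem is a rounded vowel (*zofusbo*, *ahwagu*); -aba when the last vowel of the stem is an unrounded vowel (*bokihwe*, *ahuza*, *rui*, *kusiti*).
Since the last vowel of *lu* is /u/ (a rounded vowel), it takes -uru, giving *luuru*.
The last vowel of *ave* is /e/, which is an unrounded vowel, so the suffix is -aba, giving *aveaba*.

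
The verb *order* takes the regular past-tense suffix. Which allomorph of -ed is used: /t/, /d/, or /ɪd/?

/d/

The stem *order* ends in a voiced sound other than /d/.
The -ed suffix is realized as /ɪd/ after /t, d/; as /t/ after other voiceless consonants; and as /d/ after other voiced sounds.
So -ed on *order* is pronounced /d/.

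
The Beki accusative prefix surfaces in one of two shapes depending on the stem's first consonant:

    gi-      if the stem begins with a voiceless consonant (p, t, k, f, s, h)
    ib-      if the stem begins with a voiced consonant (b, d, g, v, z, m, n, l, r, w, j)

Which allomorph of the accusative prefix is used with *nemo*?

ib-

The first consonant of *nemo* is /n/, which is voiced, so the prefix is ib-.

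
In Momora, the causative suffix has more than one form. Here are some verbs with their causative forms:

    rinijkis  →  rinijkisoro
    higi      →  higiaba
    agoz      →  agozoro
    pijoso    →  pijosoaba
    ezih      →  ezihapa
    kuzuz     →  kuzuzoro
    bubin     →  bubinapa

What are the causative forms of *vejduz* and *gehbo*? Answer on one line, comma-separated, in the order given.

vejduzoro, gehboaba

The pattern is sibilance of the final sound: -oro when the stem ends in a sibilant (*rinijkis*, *agoz*, *kuzuz*); -apa when the stem ends in a non-sibilant consonant (*ezih*, *bubin*); -aba when the stem ends in a vowel (*higi*, *pijoso*).
Since the final sound of *vejduz* is /z/ (a sibilant), it takes -oro, giving *vejduzoro*.
The final sound of *gehbo* is /o/, which is a vowel, so the suffix is -aba, giving *gehboaba*.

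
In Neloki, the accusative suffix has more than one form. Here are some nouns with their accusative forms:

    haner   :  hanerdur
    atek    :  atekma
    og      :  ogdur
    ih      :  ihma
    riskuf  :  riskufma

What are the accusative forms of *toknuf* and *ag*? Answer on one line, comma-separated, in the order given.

Looking at the final consonant of each stem: -ma when the stem ends in a voiceless consonant (*atek*, *ih*, *riskuf*); -dur when the stem ends in a voiced consonant (*haner*, *og*).
*toknuf*: final consonant = /f/, voiceless → -ma → *toknufma*.
Since the final consonant of *ag* is /g/ (voiced), it takes -dur, giving *agdur*.

toknufma, agdur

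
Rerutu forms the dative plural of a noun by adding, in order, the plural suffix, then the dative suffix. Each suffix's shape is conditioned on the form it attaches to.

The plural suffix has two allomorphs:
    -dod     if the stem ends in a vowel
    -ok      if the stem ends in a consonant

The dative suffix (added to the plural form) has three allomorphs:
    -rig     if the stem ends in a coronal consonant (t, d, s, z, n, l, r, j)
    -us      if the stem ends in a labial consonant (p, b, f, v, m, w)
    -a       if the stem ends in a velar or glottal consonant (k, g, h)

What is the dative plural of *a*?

adodrig

*a*: final sound = /a/, a vowel → -dod → *adod*.
The plural form *adod* — final consonant /d/ (coronal) → -rig → *adodrig*.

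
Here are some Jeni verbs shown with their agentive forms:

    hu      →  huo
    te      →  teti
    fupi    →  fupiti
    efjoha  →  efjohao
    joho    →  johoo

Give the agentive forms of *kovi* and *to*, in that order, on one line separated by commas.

koviti, too

The alternation tracks the last vowel of the stem — -ti when the last vowel of the stem is a front vowel (*te*, *fupi*); -o when the last vowel of the stem is a back vowel (*hu*, *efjoha*, *joho*).
*kovi* — last vowel /i/ (a front vowel) → -ti → *koviti*.
*to*: last vowel = /o/, a back vowel → -o → *too*.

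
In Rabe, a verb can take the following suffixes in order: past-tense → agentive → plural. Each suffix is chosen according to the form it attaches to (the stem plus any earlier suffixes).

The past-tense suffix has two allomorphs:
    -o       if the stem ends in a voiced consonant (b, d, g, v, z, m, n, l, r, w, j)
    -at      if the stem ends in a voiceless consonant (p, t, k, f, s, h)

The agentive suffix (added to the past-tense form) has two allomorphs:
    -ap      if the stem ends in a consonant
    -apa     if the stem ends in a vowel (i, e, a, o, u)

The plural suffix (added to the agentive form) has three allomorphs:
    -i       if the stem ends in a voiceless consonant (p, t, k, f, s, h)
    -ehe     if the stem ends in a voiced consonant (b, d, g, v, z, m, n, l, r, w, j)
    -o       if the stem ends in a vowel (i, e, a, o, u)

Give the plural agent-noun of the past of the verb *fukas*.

*fukas*: final consonant = /s/, voiceless → -at → *fukasat*.
The past-tense form *fukasat* — final sound /t/ (a consonant) → -ap → *fukasatap*.
The final sound of the agentive form *fukasatap* is /p/, which is a voiceless consonant, so the plural suffix is -i, giving *fukasatapi*.

fukasatapi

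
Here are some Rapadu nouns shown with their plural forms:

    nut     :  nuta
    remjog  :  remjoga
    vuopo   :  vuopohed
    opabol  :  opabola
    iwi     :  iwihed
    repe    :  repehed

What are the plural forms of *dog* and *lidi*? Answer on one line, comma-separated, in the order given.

Looking at the final sound of each stem: -a when the stem ends in a consonant (*nut*, *remjog*, *opabol*); -hed when the stem ends in a vowel (*vuopo*, *iwi*, *repe*).
Since the final sound of *dog* is /g/ (a consonant), it takes -a, giving *doga*.
The final sound of *lidi* is /i/, which is a vowel, so the suffix is -hed, giving *lidihed*.

doga, lidihed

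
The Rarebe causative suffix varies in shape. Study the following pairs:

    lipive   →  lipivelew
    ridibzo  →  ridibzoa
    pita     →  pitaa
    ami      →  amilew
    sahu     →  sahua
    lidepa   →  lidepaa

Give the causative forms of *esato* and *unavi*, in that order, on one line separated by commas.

esatoa, unavilew

The suffix is conditioned by the last vowel: -lew when the last vowel of the stem is a front vowel (*lipive*, *ami*); -a when the last vowel of the stem is a back vowel (*ridibzo*, *pita*, *sahu*, *lidepa*).
The last vowel of *esato* is /o/, which is a back vowel, so the suffix is -a, giving *esatoa*.
Since the last vowel of *unavi* is /i/ (a front vowel), it takes -lew, giving *unavilew*.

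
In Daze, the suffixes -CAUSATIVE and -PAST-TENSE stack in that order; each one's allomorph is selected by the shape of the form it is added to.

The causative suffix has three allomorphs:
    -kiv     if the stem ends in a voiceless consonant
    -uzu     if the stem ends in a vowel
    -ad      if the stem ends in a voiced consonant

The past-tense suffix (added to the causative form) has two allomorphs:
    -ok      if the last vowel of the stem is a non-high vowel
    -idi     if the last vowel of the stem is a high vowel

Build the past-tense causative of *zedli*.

*zedli*: final sound = /i/, a vowel → -uzu → *zedliuzu*.
Since the last vowel of the causative form *zedliuzu* is /u/ (a high vowel), it takes -idi, giving *zedliuzuidi*.

zedliuzuidi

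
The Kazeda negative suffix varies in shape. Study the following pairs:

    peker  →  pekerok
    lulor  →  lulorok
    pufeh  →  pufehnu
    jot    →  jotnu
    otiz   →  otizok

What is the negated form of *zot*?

zotnu

Looking at the final consonant of each stem: -nu when the stem ends in a voiceless consonant (*pufeh*, *jot*); -ok when the stem ends in a voiced consonant (*peker*, *lulor*, *otiz*).
*zot* — final consonant /t/ (voiceless) → -nu → *zotnu*.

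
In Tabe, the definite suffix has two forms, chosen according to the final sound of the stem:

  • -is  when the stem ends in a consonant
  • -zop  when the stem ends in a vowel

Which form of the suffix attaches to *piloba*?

-zop

The final sound of *piloba* is /a/, which is a vowel, so the suffix is -zop.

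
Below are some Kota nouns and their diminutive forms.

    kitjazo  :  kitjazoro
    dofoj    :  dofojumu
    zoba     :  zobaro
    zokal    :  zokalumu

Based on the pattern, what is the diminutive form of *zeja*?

The alternation tracks the final sound of the stem — -umu when the stem ends in a consonant (*dofoj*, *zokal*); -ro when the stem ends in a vowel (*kitjazo*, *zoba*).
Since the final sound of *zeja* is /a/ (a vowel), it takes -ro, giving *zejaro*.

zejaro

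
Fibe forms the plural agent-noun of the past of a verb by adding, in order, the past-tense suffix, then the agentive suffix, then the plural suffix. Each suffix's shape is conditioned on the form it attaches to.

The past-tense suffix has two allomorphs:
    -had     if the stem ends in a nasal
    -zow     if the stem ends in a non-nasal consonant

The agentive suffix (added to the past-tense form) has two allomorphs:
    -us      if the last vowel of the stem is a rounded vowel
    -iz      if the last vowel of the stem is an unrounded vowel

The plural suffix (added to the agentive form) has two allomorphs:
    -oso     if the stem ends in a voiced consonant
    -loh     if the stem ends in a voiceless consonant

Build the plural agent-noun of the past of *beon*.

beonhadizoso

*beon*: final consonant = /n/, a nasal → -had → *beonhad*.
The past-tense form *beonhad*: last vowel = /a/, an unrounded vowel → -iz → *beonhadiz*.
The agentive form *beonhadiz* — final consonant /z/ (voiced) → -oso → *beonhadizoso*.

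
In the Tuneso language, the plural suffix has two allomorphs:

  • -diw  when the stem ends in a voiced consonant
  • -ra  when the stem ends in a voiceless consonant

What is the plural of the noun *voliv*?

*voliv*: final consonant = /v/, voiced → -diw → *volivdiw*.

volivdiw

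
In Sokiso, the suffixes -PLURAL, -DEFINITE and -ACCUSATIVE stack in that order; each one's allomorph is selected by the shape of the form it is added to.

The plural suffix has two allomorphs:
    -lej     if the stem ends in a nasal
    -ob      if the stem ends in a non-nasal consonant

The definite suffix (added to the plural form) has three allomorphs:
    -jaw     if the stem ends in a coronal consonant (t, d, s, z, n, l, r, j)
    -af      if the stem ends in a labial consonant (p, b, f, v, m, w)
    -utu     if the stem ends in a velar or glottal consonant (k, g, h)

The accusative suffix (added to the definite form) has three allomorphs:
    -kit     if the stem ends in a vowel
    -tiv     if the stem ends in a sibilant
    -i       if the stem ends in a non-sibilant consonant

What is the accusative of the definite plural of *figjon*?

*figjon*: final consonant = /n/, a nasal → -lej → *figjonlej*.
The plural form *figjonlej*: final consonant = /j/, coronal → -jaw → *figjonlejjaw*.
The definite form *figjonlejjaw* — final sound /w/ (a non-sibilant consonant) → -i → *figjonlejjawi*.

figjonlejjawi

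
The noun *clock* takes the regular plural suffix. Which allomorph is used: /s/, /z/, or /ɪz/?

The stem *clock* ends in a voiceless non-sibilant consonant.
The plural suffix surfaces as /ɪz/ after sibilants, /s/ after other voiceless consonants, and /z/ after other voiced sounds.
So the plural -s on *clock* is pronounced /s/.

/s/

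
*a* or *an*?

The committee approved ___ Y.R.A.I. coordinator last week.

a

The indefinite article is chosen by the initial *sound* of the following word, not its spelling.
The initialism *Y.R.A.I.* is read letter by letter; the first letter, Y, is pronounced /waɪ/, which begins with a consonant sound.
So the article is *a*: The committee approved a Y.R.A.I. coordinator last week.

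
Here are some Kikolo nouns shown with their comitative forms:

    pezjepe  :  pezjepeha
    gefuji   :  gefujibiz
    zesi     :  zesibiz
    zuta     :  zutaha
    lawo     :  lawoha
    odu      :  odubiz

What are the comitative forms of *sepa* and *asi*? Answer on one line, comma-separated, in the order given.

sepaha, asibiz

The pattern is height harmony: -biz when the last vowel of the stem is a high vowel (*gefuji*, *zesi*, *odu*); -ha when the last vowel of the stem is a non-high vowel (*pezjepe*, *zuta*, *lawo*).
*sepa* — last vowel /a/ (a non-high vowel) → -ha → *sepaha*.
Since the last vowel of *asi* is /i/ (a high vowel), it takes -biz, giving *asibiz*.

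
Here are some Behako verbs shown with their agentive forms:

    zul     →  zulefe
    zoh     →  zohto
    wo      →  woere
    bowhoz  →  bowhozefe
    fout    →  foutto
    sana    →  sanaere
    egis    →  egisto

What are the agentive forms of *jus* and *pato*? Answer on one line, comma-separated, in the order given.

justo, patoere

The pattern is voicing of the final sound: -to when the stem ends in a voiceless consonant (*zoh*, *fout*, *egis*); -efe when the stem ends in a voiced consonant (*zul*, *bowhoz*); -ere when the stem ends in a vowel (*wo*, *sana*).
*jus*: final sound = /s/, a voiceless consonant → -to → *justo*.
The final sound of *pato* is /o/, which is a vowel, so the suffix is -ere, giving *patoere*.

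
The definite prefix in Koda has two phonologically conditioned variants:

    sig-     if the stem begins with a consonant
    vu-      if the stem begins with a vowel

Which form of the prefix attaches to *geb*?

The first sound of *geb* is /g/, which is a consonant, so the prefix is sig-.

sig-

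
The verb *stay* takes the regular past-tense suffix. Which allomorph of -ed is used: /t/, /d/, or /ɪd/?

/d/

The stem *stay* ends in a voiced sound other than /d/.
The -ed suffix is realized as /ɪd/ after /t, d/; as /t/ after other voiceless consonants; and as /d/ after other voiced sounds.
So -ed on *stay* is pronounced /d/.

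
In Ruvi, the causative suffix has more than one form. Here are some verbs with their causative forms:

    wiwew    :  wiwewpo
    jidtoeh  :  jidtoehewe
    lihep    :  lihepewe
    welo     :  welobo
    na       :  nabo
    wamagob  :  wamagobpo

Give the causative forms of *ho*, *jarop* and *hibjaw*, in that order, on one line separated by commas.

Looking at the final sound of each stem: -ewe when the stem ends in a voiceless consonant (*jidtoeh*, *lihep*); -po when the stem ends in a voiced consonant (*wiwew*, *wamagob*); -bo when the stem ends in a vowel (*welo*, *na*).
The final sound of *ho* is /o/, which is a vowel, so the suffix is -bo, giving *hobo*.
*jarop*: final sound = /p/, a voiceless consonant → -ewe → *jaropewe*.
*hibjaw*: final sound = /w/, a voiced consonant → -po → *hibjawpo*.

hobo, jaropewe, hibjawpo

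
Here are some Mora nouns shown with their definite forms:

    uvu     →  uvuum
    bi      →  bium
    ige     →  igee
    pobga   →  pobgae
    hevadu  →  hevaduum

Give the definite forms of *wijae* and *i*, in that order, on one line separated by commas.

wijaee, ium

The suffix is conditioned by the last vowel: -um when the last vowel of the stem is a high vowel (*uvu*, *bi*, *hevadu*); -e when the last vowel of the stem is a non-high vowel (*ige*, *pobga*).
Since the last vowel of *wijae* is /e/ (a non-high vowel), it takes -e, giving *wijaee*.
The last vowel of *i* is /i/, which is a high vowel, so the suffix is -um, giving *ium*.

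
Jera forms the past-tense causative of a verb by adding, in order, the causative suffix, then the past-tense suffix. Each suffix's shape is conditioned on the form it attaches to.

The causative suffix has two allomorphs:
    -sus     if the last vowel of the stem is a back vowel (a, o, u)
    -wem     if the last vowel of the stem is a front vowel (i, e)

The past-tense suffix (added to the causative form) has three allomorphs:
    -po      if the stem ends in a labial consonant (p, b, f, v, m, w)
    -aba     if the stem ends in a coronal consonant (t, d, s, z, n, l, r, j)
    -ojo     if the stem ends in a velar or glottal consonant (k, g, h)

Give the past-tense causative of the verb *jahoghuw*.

*jahoghuw* — last vowel /u/ (a back vowel) → -sus → *jahoghuwsus*.
The causative form *jahoghuwsus*: final consonant = /s/, coronal → -aba → *jahoghuwsusaba*.

jahoghuwsusaba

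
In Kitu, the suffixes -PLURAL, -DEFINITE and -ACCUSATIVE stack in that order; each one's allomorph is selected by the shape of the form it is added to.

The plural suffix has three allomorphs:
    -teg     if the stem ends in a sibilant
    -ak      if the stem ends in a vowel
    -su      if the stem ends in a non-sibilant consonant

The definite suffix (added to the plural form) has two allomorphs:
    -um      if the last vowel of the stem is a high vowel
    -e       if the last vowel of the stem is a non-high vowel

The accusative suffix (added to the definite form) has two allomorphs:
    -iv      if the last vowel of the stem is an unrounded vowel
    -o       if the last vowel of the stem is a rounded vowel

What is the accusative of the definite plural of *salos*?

Since the final sound of *salos* is /s/ (a sibilant), it takes -teg, giving *salosteg*.
Since the last vowel of the plural form *salosteg* is /e/ (a non-high vowel), it takes -e, giving *salostege*.
The last vowel of the definite form *salostege* is /e/, which is an unrounded vowel, so the accusative suffix is -iv, giving *salostegeiv*.

salostegeiv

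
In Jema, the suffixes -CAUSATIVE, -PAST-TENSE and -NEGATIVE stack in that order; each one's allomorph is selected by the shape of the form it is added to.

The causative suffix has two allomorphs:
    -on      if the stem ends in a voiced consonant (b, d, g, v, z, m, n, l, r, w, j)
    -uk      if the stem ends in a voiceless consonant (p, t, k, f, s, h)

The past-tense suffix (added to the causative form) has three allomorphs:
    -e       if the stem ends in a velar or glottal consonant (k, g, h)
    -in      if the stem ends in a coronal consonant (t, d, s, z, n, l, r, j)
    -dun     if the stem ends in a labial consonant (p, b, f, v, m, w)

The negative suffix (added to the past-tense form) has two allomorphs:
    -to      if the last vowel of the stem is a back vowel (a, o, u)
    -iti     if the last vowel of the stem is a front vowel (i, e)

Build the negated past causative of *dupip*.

*dupip*: final consonant = /p/, voiceless → -uk → *dupipuk*.
The causative form *dupipuk* — final consonant /k/ (velar/glottal) → -e → *dupipuke*.
Since the last vowel of the past-tense form *dupipuke* is /e/ (a front vowel), it takes -iti, giving *dupipukeiti*.

dupipukeiti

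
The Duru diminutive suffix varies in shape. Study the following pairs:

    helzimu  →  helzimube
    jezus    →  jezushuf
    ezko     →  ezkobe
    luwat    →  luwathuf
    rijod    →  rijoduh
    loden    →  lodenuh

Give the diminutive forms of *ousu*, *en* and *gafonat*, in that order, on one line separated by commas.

ousube, enuh, gafonathuf

Looking at the final sound of each stem: -huf when the stem ends in a voiceless consonant (*jezus*, *luwat*); -uh when the stem ends in a voiced consonant (*rijod*, *loden*); -be when the stem ends in a vowel (*helzimu*, *ezko*).
*ousu* — final sound /u/ (a vowel) → -be → *ousube*.
Since the final sound of *en* is /n/ (a voiced consonant), it takes -uh, giving *enuh*.
*gafonat*: final sound = /t/, a voiceless consonant → -huf → *gafonathuf*.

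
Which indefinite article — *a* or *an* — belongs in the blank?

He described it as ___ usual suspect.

The indefinite article is chosen by the initial *sound* of the following word, not its spelling.
*usual* begins with the sound /juː/ (u pronounced /juː/) — a consonant sound.
So the article is *a*: He described it as a usual suspect.

a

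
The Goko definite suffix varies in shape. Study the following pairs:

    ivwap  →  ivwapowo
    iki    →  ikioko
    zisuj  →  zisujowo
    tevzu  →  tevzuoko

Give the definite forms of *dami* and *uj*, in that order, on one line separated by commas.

Looking at the final sound of each stem: -owo when the stem ends in a consonant (*ivwap*, *zisuj*); -oko when the stem ends in a vowel (*iki*, *tevzu*).
The final sound of *dami* is /i/, which is a vowel, so the suffix is -oko, giving *damioko*.
The final sound of *uj* is /j/, which is a consonant, so the suffix is -owo, giving *ujowo*.

damioko, ujowo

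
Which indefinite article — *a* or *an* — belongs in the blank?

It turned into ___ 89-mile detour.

The indefinite article is chosen by the initial *sound* of the following word, not its spelling.
The number *89* is spoken "eighty-…", beginning with /ˈeɪti/ — a vowel sound.
So the article is *an*: It turned into an 89-mile detour.

an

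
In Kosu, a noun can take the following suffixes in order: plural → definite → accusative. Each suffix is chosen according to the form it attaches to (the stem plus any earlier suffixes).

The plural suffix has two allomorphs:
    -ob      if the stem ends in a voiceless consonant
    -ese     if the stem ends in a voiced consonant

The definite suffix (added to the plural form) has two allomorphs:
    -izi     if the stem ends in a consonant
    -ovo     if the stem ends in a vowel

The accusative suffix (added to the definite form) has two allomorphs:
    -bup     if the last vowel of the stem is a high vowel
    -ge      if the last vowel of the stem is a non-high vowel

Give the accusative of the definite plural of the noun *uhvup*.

uhvupobizibup

*uhvup* — final consonant /p/ (voiceless) → -ob → *uhvupob*.
Since the final sound of the plural form *uhvupob* is /b/ (a consonant), it takes -izi, giving *uhvupobizi*.
The definite form *uhvupobizi*: last vowel = /i/, a high vowel → -bup → *uhvupobizibup*.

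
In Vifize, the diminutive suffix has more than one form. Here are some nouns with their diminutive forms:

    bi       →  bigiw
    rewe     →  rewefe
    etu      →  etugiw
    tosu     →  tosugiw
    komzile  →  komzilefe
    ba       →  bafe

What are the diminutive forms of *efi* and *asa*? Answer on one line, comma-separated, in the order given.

The alternation tracks the last vowel of the stem — -giw when the last vowel of the stem is a high vowel (*bi*, *etu*, *tosu*); -fe when the last vowel of the stem is a non-high vowel (*rewe*, *komzile*, *ba*).
Since the last vowel of *efi* is /i/ (a high vowel), it takes -giw, giving *efigiw*.
*asa*: last vowel = /a/, a non-high vowel → -fe → *asafe*.

efigiw, asafe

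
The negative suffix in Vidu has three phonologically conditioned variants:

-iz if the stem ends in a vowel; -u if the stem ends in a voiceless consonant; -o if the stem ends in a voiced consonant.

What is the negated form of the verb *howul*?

The final sound of *howul* is /l/, which is a voiced consonant, so the suffix is -o, giving *howulo*.

howulo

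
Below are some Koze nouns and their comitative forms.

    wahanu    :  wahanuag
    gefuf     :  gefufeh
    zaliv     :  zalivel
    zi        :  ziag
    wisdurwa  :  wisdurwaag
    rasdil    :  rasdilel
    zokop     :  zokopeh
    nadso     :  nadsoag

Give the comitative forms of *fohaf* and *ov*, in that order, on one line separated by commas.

fohafeh, ovel

The suffix is conditioned by the final sound: -eh when the stem ends in a voiceless consonant (*gefuf*, *zokop*); -el when the stem ends in a voiced consonant (*zaliv*, *rasdil*); -ag when the stem ends in a vowel (*wahanu*, *zi*, *wisdurwa*, *nadso*).
*fohaf* — final sound /f/ (a voiceless consonant) → -eh → *fohafeh*.
The final sound of *ov* is /v/, which is a voiced consonant, so the suffix is -el, giving *ovel*.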